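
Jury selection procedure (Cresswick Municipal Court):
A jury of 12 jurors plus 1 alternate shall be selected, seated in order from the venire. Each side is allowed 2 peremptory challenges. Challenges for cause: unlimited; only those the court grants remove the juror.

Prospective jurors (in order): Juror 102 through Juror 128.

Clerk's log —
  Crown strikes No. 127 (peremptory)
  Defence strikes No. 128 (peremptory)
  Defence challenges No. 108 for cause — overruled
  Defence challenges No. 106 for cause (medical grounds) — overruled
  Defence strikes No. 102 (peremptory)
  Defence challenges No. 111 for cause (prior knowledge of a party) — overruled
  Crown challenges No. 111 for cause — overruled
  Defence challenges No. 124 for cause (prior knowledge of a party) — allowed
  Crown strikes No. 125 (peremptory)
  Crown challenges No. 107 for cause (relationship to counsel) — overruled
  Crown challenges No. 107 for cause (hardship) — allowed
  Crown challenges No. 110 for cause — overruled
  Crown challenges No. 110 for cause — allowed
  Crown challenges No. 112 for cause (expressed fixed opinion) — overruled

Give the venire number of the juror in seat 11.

115

Removed: #102, #107, #110, #124, #125, #127, #128. (#106, #108, #111, #112 stay — for-cause denied.)
Seating in order: seats 1–12 → #103, #104, #105, #106, #108, #109, #111, #112, #113, #114, #115, #116; alternates → #117.
So seat 11 is #115.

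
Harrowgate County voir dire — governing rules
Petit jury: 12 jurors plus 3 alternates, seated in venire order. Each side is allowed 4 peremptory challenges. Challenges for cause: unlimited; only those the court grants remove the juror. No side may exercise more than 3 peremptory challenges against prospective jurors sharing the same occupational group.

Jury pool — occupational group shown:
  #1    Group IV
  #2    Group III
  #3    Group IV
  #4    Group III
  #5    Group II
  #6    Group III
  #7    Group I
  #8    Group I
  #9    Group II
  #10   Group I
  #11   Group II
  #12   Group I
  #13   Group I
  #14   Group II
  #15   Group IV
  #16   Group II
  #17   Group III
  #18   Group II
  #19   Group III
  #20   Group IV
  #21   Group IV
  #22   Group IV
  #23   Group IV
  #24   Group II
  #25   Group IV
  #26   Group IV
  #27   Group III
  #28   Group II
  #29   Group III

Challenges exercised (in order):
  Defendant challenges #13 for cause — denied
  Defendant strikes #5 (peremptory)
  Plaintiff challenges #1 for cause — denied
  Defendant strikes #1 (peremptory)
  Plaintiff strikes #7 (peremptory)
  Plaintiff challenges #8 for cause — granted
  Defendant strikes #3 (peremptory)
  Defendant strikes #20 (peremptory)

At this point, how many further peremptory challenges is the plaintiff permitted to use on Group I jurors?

Plaintiff peremptories so far: #7 — 1 of 4 used, 3 left overall.
Against Group I: #7 — 1 used; per-group cap 3 leaves 2.
Binding limit: min(3, 2) = 2.

2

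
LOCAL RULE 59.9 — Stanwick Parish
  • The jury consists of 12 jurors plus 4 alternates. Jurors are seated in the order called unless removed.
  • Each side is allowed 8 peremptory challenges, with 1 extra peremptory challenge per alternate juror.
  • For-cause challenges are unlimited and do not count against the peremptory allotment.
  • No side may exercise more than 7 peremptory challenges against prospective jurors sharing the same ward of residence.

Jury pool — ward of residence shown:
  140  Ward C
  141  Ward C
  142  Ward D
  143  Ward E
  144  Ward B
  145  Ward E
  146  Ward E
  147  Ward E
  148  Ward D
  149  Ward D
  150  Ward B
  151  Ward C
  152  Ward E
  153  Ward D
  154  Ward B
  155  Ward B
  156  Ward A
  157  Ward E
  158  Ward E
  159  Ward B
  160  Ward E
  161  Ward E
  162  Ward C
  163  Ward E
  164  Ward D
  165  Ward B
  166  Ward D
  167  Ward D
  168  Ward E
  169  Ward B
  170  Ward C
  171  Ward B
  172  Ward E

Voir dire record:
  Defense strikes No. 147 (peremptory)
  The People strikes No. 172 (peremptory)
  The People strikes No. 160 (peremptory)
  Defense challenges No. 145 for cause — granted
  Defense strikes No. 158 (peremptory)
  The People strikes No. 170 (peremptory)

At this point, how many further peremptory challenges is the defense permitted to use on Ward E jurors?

5

Defense peremptories so far: #147, #158 — 2 of 12 used, 10 left overall.
Against Ward E: #147, #158 — 2 used; per-ward cap 7 leaves 5.
Binding limit: min(10, 5) = 5.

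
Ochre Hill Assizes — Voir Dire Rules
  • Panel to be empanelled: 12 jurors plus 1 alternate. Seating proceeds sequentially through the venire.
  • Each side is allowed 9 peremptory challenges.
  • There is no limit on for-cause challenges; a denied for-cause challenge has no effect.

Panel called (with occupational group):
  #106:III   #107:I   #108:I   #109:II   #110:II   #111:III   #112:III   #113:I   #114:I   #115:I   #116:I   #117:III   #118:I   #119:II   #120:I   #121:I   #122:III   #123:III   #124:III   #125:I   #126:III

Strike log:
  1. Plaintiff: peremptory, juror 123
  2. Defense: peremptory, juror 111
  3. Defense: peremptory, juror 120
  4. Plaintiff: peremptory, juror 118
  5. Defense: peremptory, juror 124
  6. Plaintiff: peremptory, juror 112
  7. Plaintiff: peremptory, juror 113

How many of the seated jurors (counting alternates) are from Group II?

Removed: #111, #112, #113, #118, #120, #123, #124.
Seated (13 incl. alternates): #106, #107, #108, #109, #110, #114, #115, #116, #117, #119, #121, #122, #125.
Of those, in Group II: #109, #110, #119 → 3.

3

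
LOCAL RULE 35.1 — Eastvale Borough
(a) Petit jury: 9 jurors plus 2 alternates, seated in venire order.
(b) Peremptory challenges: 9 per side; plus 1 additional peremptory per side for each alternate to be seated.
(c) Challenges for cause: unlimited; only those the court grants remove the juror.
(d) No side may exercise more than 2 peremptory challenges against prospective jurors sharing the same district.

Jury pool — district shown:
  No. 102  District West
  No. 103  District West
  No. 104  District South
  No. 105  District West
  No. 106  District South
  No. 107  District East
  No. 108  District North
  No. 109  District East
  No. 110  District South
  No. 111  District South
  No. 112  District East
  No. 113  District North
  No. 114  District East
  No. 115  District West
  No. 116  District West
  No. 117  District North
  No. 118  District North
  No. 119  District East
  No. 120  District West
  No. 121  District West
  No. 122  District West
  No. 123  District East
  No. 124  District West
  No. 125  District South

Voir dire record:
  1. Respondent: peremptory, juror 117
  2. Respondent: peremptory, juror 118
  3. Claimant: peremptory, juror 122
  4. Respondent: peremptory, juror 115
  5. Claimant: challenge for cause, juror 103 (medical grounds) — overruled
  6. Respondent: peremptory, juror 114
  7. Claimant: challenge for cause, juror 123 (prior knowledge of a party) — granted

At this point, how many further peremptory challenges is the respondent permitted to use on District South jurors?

Respondent peremptories so far: #117, #118, #115, #114 — 4 of 11 used, 7 left overall.
Against District South: none yet — per-district cap 2 leaves 2.
Binding limit: min(7, 2) = 2.

2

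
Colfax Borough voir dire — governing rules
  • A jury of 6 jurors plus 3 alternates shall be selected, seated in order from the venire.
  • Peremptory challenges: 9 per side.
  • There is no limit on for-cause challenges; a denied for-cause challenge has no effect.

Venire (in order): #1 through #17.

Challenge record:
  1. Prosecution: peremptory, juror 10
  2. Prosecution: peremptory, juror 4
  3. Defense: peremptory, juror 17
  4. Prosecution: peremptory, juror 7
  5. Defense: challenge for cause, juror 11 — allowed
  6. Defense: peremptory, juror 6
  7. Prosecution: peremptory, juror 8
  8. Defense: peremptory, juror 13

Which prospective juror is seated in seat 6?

12

Removed: #4, #6, #7, #8, #10, #11, #13, #17.
Filling seats in venire order through position 6: #1, #2, #3, #5, #9, #12.
So seat 6 is #12.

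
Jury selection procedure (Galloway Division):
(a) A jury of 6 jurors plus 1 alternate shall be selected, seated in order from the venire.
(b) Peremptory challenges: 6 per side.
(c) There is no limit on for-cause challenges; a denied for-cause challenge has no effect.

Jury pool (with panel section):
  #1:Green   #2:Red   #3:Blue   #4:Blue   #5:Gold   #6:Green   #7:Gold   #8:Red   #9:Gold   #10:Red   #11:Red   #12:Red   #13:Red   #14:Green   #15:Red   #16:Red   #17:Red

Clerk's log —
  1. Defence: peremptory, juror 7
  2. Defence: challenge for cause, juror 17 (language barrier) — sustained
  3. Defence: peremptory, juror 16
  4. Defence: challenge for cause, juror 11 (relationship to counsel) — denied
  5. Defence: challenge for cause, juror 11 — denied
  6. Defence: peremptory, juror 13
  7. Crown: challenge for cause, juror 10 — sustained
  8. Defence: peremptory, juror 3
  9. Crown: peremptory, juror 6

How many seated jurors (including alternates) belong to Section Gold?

Removed: #3, #6, #7, #10, #13, #16, #17.
Seated (7 incl. alternates): #1, #2, #4, #5, #8, #9, #11.
Of those, in Section Gold: #5, #9 → 2.

2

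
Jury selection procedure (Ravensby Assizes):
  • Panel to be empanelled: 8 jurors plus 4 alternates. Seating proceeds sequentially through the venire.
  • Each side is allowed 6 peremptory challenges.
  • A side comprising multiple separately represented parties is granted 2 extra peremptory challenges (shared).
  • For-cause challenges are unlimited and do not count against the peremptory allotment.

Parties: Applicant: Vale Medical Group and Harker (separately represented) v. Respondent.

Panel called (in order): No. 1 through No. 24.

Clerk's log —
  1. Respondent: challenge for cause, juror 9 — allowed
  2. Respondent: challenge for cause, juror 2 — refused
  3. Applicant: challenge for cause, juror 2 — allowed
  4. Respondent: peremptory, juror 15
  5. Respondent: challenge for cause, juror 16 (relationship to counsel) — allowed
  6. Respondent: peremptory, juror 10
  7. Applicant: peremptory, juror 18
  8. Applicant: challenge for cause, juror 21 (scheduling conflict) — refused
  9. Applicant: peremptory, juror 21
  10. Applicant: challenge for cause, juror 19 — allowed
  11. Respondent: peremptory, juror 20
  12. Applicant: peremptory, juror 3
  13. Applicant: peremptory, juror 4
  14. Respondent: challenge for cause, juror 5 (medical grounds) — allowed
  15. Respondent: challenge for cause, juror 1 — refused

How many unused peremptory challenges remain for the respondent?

Respondent allotment: 6.
Respondent peremptories used: #15, #10, #20 — 3 (for-cause on #9, #2, #16, #5, #1 don't count).
Remaining: 6 − 3 = 3.

3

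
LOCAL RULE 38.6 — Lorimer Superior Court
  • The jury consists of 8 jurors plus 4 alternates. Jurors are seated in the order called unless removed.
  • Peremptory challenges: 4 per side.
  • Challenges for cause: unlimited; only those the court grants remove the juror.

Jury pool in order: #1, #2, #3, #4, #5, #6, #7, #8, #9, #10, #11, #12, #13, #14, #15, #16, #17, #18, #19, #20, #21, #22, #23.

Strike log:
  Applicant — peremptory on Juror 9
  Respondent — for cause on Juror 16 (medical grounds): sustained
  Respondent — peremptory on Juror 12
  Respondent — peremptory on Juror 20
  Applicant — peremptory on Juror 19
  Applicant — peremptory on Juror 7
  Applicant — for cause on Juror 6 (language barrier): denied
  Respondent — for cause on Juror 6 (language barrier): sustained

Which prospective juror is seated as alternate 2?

14

Removed: #6, #7, #9, #12, #16, #19, #20.
Seating in order: seats 1–8 → #1, #2, #3, #4, #5, #8, #10, #11; alternates → #13, #14, #15, #17.
So alternate 2 is #14.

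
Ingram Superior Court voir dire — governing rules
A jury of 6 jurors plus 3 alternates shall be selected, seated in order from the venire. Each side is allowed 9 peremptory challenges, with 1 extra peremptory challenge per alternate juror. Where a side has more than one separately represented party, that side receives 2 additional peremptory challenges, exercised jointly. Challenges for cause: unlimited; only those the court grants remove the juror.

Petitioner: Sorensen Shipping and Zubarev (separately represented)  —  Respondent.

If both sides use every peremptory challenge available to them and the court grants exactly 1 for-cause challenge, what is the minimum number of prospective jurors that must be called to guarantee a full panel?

Seats to fill: 6 + 3 alternates = 9.
Peremptories — Petitioner: 9 + 1×3 + 2 = 14; Respondent: 9 + 1×3 = 12; total 26.
For-cause removals: 1.
Minimum venire: 9 + 26 + 1 = 36.

36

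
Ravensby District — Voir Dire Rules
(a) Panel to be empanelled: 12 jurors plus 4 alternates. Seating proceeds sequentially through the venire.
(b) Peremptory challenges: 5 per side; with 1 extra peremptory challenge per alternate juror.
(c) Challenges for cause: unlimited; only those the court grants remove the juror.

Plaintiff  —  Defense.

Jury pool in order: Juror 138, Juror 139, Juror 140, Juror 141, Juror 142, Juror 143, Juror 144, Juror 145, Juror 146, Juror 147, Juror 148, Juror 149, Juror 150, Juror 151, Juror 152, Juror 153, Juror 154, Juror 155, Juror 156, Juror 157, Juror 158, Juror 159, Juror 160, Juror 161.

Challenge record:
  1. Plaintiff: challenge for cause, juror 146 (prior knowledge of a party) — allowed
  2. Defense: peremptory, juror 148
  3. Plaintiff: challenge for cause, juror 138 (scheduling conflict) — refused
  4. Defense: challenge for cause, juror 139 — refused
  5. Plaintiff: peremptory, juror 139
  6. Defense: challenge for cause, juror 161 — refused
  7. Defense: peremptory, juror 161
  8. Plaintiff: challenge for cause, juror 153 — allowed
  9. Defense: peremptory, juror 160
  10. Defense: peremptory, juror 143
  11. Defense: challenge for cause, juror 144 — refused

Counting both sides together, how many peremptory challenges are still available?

Plaintiff allotment: 5 base + 1 × 4 alternates = 9. Defense allotment: 5 base + 1 × 4 alternates = 9.
Plaintiff peremptories used: #139 — 1 (for-cause on #146, #138, #153 don't count).
Defense peremptories used: #148, #161, #160, #143 — 4 (for-cause on #139, #161, #144 don't count).
Remaining: (9 − 1) + (9 − 4) = 13.

13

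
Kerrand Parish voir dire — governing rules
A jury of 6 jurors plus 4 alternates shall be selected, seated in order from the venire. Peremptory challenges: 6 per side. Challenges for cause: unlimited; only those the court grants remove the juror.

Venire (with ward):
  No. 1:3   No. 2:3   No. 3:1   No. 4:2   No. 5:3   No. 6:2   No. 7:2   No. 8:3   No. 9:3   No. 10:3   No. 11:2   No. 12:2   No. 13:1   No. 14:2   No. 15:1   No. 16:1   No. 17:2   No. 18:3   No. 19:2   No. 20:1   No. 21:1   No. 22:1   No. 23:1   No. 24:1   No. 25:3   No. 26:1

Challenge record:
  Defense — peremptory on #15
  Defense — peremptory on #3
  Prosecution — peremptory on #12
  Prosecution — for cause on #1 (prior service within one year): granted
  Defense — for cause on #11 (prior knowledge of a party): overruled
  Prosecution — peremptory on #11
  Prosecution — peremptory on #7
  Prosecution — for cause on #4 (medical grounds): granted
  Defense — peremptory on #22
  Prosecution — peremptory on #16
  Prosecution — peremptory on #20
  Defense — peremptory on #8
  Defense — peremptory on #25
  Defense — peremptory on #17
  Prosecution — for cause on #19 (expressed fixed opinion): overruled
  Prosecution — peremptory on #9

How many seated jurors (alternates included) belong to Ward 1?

3

Removed: #1, #3, #4, #7, #8, #9, #11, #12, #15, #16, #17, #20, #22, #25.
Seated (10 incl. alternates): #2, #5, #6, #10, #13, #14, #18, #19, #21, #23.
Of those, in Ward 1: #13, #21, #23 → 3.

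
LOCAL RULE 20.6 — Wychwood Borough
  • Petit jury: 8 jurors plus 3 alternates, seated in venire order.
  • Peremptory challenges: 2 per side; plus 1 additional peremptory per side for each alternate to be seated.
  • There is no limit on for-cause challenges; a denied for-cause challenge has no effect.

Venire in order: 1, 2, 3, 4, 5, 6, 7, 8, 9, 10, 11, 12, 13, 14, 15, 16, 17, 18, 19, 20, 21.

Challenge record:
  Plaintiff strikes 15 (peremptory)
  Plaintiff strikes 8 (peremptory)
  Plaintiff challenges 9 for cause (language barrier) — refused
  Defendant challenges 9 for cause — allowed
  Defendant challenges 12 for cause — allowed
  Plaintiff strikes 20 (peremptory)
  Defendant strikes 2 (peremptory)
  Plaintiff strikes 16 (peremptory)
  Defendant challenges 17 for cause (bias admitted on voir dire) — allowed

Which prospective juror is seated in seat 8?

Removed: #2, #8, #9, #12, #15, #16, #17, #20.
Filling seats in venire order through position 8: #1, #3, #4, #5, #6, #7, #10, #11.
So seat 8 is #11.

11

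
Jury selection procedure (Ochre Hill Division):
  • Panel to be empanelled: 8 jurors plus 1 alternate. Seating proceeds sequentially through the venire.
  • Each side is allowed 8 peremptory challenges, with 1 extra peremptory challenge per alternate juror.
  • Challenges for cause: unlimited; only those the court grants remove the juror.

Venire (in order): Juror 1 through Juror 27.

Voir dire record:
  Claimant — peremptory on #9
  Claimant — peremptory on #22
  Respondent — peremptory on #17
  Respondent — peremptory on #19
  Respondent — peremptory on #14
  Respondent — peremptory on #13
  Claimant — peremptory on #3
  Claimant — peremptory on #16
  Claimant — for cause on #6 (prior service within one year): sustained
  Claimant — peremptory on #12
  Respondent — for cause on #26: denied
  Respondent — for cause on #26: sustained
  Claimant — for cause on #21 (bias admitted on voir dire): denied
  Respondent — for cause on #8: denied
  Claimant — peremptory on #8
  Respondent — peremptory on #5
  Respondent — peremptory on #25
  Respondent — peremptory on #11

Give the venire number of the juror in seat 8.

Removed: #3, #5, #6, #8, #9, #11, #12, #13, #14, #16, #17, #19, #22, #25, #26. (#21 stays — for-cause denied.)
Seating in order: seats 1–8 → #1, #2, #4, #7, #10, #15, #18, #20; alternates → #21.
So seat 8 is #20.

20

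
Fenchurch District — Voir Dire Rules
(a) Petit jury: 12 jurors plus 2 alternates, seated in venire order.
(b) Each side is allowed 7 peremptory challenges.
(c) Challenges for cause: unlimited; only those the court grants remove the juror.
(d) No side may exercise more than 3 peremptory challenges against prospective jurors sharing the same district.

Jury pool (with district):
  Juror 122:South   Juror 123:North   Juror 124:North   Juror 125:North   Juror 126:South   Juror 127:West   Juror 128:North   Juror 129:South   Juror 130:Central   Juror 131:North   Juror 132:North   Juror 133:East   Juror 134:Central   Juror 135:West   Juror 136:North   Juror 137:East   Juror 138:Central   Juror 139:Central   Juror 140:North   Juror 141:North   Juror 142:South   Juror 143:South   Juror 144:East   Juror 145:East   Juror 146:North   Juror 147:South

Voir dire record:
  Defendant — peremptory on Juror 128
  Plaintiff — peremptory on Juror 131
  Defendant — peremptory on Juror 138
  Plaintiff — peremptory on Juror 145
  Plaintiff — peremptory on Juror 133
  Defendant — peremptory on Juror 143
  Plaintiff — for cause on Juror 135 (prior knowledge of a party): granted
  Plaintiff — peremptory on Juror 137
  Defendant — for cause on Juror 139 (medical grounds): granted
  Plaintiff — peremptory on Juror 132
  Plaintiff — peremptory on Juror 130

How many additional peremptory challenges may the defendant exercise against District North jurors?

2

Defendant peremptories so far: #128, #138, #143 — 3 of 7 used, 4 left overall.
Against District North: #128 — 1 used; per-district cap 3 leaves 2.
Binding limit: min(4, 2) = 2.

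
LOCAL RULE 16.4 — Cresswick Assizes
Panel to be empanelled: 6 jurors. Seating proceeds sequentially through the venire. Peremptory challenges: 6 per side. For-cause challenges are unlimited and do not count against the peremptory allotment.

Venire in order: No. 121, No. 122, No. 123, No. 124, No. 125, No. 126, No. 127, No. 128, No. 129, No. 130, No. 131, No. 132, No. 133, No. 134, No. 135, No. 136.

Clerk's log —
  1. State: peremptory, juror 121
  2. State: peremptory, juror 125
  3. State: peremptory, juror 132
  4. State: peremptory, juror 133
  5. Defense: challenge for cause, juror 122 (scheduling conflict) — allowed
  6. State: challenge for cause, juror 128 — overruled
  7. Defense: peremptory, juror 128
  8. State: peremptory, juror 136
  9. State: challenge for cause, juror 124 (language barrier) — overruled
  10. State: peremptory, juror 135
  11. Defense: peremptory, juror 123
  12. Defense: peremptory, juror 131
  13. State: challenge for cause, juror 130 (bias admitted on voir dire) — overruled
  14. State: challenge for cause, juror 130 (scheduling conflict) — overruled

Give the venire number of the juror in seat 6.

Removed: #121, #122, #123, #125, #128, #131, #132, #133, #135, #136. (#124, #130 stay — for-cause denied.)
Filling seats in venire order through position 6: #124, #126, #127, #129, #130, #134.
So seat 6 is #134.

134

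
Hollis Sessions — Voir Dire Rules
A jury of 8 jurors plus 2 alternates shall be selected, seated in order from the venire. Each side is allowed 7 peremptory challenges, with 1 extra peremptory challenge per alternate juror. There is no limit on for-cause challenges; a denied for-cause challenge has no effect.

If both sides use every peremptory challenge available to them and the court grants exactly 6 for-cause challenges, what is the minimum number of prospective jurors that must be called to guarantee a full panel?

34

Seats to fill: 8 + 2 alternates = 10.
Peremptories: 7 + 1×2 = 9 per side × 2 sides = 18.
For-cause removals: 6.
Minimum venire: 10 + 18 + 6 = 34.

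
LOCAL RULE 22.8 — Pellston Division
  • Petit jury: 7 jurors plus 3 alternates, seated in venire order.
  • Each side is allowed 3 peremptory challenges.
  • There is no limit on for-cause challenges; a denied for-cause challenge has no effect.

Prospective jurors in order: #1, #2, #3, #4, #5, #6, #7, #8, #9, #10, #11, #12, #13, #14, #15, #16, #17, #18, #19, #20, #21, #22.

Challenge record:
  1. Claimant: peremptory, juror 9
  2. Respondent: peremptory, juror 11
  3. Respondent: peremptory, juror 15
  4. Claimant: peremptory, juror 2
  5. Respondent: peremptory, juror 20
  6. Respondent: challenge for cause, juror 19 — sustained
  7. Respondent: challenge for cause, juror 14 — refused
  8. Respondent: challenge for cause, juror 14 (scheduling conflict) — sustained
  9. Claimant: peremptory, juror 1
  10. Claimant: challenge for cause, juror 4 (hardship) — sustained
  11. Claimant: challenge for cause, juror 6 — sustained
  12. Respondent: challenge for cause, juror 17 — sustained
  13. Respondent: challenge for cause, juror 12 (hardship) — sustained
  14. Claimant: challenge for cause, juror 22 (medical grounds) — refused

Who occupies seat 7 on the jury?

16

Removed: #1, #2, #4, #6, #9, #11, #12, #14, #15, #17, #19, #20. (#22 stays — for-cause denied.)
Seating in order: seats 1–7 → #3, #5, #7, #8, #10, #13, #16; alternates → #18, #21, #22.
So seat 7 is #16.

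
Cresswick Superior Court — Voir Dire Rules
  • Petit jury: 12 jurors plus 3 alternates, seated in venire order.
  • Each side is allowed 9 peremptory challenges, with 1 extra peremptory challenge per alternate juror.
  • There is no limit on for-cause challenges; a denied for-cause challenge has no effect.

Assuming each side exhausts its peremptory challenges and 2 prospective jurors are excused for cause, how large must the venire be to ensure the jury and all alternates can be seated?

41

Seats to fill: 12 + 3 alternates = 15.
Peremptories: 9 + 1×3 = 12 per side × 2 sides = 24.
For-cause removals: 2.
Minimum venire: 15 + 24 + 2 = 41.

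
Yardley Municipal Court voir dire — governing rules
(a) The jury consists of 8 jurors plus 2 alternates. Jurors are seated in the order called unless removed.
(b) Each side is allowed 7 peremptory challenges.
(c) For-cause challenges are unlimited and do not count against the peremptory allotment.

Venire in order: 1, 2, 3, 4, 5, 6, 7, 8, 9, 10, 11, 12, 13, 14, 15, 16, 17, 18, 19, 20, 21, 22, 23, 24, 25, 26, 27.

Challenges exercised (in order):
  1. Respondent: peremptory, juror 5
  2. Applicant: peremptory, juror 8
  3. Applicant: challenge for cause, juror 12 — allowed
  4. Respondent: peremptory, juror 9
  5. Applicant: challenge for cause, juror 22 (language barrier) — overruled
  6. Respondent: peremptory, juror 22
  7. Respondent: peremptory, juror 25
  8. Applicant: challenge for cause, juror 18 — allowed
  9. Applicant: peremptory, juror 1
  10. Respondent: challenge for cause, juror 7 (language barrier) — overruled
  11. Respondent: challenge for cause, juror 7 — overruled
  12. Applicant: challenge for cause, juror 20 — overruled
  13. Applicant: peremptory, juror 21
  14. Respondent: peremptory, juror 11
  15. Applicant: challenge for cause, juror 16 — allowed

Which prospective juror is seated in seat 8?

Removed: #1, #5, #8, #9, #11, #12, #16, #18, #21, #22, #25. (#7, #20 stay — for-cause denied.)
Seating in order: seats 1–8 → #2, #3, #4, #6, #7, #10, #13, #14; alternates → #15, #17.
So seat 8 is #14.

14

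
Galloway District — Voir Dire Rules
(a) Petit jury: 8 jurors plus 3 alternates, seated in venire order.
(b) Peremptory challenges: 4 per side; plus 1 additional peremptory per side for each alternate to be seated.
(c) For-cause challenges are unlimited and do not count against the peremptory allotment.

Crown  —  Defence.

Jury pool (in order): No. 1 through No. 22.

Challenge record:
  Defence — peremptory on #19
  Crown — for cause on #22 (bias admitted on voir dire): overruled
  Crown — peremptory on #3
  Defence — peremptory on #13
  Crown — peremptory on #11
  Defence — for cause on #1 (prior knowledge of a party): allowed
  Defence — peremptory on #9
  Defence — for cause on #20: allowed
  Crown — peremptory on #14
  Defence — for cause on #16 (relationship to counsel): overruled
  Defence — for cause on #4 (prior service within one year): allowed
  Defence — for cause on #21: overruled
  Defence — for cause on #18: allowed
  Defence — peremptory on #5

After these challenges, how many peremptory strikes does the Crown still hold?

Crown allotment: 4 base + 1 × 3 alternates = 7.
Crown peremptories used: #3, #11, #14 — 3 (the for-cause on #22 doesn't count).
Remaining: 7 − 3 = 4.

4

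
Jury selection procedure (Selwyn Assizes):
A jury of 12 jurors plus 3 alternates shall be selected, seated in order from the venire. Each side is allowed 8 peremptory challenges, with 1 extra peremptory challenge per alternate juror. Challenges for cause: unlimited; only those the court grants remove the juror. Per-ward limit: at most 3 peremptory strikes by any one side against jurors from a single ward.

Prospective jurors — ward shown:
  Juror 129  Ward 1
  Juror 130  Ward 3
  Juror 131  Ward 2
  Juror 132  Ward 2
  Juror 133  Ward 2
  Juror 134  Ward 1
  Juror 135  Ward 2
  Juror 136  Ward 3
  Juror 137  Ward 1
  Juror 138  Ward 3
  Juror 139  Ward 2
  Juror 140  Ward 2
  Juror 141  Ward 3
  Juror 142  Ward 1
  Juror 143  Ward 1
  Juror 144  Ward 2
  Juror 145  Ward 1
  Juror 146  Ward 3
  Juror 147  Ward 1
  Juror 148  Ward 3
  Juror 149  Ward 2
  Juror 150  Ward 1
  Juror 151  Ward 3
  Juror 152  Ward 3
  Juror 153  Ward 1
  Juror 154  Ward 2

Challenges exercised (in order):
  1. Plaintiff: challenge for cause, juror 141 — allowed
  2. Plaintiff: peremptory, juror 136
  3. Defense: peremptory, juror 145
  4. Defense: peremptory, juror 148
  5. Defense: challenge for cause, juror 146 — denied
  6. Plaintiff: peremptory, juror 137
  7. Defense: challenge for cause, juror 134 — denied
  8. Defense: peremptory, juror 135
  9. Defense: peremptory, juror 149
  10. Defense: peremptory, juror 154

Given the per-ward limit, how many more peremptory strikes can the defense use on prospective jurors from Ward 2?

0

Defense peremptories so far: #145, #148, #135, #149, #154 — 5 of 11 used, 6 left overall.
Against Ward 2: #135, #149, #154 — 3 used; per-ward cap 3 leaves 0.
Binding limit: min(6, 0) = 0.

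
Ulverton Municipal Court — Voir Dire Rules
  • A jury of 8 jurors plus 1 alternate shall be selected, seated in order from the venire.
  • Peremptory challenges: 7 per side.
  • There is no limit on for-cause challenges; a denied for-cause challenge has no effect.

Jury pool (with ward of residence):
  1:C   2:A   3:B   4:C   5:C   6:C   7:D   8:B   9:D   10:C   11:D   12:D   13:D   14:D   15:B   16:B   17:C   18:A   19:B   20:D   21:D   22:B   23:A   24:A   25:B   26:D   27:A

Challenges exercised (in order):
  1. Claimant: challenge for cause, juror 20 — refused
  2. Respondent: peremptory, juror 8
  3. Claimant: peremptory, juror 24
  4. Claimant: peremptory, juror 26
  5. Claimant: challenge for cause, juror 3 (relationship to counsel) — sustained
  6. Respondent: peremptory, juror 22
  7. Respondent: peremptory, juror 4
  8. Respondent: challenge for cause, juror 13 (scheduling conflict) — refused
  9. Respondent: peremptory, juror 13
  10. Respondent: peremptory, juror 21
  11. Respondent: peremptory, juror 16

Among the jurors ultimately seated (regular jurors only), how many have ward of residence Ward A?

Removed: #3, #4, #8, #13, #16, #21, #22, #24, #26.
Seated jurors 1–8: #1, #2, #5, #6, #7, #9, #10, #11 (alternates #12 not counted).
Of those, in Ward A: #2 → 1.

1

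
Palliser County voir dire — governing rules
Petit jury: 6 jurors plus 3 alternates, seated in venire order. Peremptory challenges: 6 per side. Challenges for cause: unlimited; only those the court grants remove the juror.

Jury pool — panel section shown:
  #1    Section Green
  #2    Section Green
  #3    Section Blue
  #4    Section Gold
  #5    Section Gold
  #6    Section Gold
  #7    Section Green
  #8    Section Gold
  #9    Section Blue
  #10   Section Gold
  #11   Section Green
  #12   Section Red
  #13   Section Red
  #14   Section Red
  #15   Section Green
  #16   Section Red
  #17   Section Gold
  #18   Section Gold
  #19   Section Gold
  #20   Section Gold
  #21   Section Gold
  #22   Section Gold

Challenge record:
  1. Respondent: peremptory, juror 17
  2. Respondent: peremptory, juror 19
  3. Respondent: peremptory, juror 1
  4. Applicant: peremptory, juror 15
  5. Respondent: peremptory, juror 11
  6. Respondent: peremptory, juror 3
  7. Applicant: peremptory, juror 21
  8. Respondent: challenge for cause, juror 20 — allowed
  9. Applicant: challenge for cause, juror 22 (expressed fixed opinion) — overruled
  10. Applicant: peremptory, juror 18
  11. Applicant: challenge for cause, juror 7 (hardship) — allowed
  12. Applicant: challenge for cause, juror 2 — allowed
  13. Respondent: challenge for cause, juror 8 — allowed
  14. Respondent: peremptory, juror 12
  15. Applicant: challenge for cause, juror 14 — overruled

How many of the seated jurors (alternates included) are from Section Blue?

Removed: #1, #2, #3, #7, #8, #11, #12, #15, #17, #18, #19, #20, #21.
Seated (9 incl. alternates): #4, #5, #6, #9, #10, #13, #14, #16, #22.
Of those, in Section Blue: #9 → 1.

1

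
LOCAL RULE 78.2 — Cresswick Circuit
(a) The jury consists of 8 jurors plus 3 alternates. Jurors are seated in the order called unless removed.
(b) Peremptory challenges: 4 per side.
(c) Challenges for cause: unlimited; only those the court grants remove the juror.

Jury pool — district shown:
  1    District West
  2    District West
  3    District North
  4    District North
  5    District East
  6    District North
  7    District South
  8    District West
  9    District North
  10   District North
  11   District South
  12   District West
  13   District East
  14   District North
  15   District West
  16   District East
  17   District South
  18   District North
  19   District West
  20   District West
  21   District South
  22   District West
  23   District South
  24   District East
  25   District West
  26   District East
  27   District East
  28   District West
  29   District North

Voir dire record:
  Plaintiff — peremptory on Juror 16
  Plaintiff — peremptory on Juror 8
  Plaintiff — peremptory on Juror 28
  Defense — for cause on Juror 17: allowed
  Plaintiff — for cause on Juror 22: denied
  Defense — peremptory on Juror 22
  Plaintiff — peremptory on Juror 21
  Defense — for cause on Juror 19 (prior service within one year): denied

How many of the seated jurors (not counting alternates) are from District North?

Removed: #8, #16, #17, #21, #22, #28.
Seated jurors 1–8: #1, #2, #3, #4, #5, #6, #7, #9 (alternates #10, #11, #12 not counted).
Of those, in District North: #3, #4, #6, #9 → 4.

4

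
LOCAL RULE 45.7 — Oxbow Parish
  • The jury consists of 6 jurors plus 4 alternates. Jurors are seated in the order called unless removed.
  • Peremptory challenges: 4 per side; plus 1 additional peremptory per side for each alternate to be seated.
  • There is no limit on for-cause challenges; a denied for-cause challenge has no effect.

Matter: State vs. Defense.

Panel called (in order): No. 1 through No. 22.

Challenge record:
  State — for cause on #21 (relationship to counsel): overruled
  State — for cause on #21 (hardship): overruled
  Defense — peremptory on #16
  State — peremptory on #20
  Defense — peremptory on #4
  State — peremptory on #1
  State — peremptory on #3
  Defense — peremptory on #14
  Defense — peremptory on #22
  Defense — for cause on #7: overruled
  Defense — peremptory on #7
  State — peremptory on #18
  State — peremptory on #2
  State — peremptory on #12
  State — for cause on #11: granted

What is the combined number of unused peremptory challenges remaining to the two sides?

5

State allotment: 4 base + 1 × 4 alternates = 8. Defense allotment: 4 base + 1 × 4 alternates = 8.
State peremptories used: #20, #1, #3, #18, #2, #12 — 6 (for-cause on #21, #21, #11 don't count).
Defense peremptories used: #16, #4, #14, #22, #7 — 5 (the for-cause on #7 doesn't count).
Remaining: (8 − 6) + (8 − 5) = 5.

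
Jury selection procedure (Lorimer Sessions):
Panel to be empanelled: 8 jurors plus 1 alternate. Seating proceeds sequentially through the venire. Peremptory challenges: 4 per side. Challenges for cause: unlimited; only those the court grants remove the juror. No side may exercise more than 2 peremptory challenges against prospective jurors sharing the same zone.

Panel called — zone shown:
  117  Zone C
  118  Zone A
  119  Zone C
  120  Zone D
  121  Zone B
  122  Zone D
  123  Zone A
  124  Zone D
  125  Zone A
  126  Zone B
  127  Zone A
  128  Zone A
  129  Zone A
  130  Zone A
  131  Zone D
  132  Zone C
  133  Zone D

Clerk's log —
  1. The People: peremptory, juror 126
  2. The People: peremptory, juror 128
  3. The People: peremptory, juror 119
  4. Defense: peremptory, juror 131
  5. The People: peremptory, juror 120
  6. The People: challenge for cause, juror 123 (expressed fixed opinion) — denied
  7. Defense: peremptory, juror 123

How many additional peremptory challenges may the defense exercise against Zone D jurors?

1

Defense peremptories so far: #131, #123 — 2 of 4 used, 2 left overall.
Against Zone D: #131 — 1 used; per-zone cap 2 leaves 1.
Binding limit: min(2, 1) = 1.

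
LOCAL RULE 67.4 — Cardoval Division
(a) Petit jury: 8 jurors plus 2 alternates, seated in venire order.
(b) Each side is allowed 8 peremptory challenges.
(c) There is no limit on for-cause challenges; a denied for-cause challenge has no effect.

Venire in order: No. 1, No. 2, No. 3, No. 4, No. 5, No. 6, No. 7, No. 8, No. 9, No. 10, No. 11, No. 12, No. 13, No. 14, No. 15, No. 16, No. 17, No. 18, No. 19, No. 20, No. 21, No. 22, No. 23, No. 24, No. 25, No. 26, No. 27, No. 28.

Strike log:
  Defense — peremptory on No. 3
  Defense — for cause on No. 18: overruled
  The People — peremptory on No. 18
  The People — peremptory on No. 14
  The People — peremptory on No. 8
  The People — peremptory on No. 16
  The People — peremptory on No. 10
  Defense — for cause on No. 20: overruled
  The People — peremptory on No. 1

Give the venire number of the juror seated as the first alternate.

Removed: #1, #3, #8, #10, #14, #16, #18. (#20 stays — for-cause denied.)
Seating in order: seats 1–8 → #2, #4, #5, #6, #7, #9, #11, #12; alternates → #13, #15.
So alternate 1 is #13.

13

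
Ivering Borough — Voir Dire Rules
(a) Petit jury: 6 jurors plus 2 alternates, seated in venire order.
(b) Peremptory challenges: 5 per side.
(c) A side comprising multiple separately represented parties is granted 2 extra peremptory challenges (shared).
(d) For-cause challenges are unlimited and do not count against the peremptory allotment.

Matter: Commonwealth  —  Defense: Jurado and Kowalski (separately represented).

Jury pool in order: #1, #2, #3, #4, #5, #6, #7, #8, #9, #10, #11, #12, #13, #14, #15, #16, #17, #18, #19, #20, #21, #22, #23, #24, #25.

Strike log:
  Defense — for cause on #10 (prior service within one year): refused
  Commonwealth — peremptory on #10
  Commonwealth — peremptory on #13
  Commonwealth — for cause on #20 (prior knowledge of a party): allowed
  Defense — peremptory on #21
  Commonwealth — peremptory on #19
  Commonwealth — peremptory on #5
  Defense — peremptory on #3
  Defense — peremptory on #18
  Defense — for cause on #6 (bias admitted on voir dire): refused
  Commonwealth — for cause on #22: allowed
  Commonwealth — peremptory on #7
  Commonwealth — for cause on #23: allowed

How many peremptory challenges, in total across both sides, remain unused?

Commonwealth allotment: 5. Defense allotment: 5 base + 2 multi-party = 7.
Commonwealth peremptories used: #10, #13, #19, #5, #7 — 5 (for-cause on #20, #22, #23 don't count).
Defense peremptories used: #21, #3, #18 — 3 (for-cause on #10, #6 don't count).
Remaining: (5 − 5) + (7 − 3) = 4.

4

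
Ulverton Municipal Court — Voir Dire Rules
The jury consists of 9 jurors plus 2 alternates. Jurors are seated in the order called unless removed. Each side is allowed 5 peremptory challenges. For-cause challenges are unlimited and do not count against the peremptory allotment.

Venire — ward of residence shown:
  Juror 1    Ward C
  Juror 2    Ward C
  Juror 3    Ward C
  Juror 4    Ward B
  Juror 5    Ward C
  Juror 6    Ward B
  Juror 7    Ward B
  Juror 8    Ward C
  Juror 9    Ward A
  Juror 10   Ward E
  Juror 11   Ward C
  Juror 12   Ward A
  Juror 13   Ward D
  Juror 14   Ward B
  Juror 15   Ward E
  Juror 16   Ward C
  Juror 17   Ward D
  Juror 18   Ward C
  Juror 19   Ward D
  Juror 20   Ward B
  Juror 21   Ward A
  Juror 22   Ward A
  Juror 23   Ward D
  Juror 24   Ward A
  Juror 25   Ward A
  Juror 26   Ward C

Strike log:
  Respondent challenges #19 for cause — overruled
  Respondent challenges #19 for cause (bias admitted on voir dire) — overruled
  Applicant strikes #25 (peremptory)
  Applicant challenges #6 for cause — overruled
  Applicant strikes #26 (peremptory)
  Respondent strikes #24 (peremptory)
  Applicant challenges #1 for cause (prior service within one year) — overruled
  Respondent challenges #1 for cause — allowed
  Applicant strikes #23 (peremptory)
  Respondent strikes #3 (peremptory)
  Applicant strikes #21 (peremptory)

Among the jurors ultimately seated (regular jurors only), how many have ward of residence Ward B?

Removed: #1, #3, #21, #23, #24, #25, #26.
Seated jurors 1–9: #2, #4, #5, #6, #7, #8, #9, #10, #11 (alternates #12, #13 not counted).
Of those, in Ward B: #4, #6, #7 → 3.

3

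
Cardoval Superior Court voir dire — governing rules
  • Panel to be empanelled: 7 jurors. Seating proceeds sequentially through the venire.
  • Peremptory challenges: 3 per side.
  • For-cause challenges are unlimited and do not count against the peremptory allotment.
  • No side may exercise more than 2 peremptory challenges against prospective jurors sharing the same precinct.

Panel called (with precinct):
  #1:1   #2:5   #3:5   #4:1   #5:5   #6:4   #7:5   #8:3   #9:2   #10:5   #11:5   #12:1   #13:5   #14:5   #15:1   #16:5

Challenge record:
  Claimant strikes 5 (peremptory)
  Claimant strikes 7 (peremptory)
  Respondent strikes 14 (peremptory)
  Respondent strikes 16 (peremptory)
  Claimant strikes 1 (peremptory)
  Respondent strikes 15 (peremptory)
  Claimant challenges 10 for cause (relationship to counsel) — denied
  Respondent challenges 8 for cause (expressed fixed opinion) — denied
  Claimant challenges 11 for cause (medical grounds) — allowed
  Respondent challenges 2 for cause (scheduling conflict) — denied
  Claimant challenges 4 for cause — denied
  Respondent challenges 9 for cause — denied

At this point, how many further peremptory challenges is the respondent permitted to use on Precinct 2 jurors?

Respondent peremptories so far: #14, #16, #15 — 3 of 3 used, 0 left overall.
Against Precinct 2: none yet — per-precinct cap 2 leaves 2.
Binding limit: min(0, 2) = 0.

0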